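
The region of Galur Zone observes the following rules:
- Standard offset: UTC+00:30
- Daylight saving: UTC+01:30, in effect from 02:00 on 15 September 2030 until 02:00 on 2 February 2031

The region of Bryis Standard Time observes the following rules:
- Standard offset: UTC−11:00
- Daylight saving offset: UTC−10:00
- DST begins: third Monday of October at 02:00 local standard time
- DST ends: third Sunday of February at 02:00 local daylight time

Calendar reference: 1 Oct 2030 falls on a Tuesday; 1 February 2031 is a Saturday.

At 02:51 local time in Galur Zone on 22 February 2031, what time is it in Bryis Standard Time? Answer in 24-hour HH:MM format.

22 February 2031 is outside the daylight-saving period (15 September 2030 – 2 February 2031), so Galur Zone is on standard time, UTC+00:30.
02:51 Galur Zone − 0h30m = 02:21 UTC.
1 October 2030 is a Tuesday, so the first Monday is October 7 and the third is October 21.
1 February 2031 is a Saturday, so the first Sunday is February 2 and the third is February 16.
At the standard offset (UTC−11:00), 02:21 UTC − 11h = 15:21 Bryis Standard Time standard time (rolling into the previous day, 21 February 2031).
The standard-time date in Bryis Standard Time, 21 February 2031, is outside the daylight-saving period (21 October 2030 – 16 February 2031), so Bryis Standard Time is on standard time, UTC−11:00.
02:21 UTC − 11h = 15:21 Bryis Standard Time (rolling into the previous day, 21 February 2031).

15:21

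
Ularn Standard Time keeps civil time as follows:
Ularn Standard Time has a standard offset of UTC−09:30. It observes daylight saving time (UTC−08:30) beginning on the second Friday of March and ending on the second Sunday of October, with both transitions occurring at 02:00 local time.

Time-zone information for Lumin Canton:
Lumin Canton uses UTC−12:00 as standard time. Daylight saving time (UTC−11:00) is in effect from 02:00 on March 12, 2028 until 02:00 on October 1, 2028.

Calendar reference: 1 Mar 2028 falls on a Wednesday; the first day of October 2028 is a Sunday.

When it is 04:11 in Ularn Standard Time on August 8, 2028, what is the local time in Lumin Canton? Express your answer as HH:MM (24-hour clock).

01:41

1 March 2028 is a Wednesday, so the first Friday is March 3 and the second is March 10.
1 October 2028 is a Sunday, so the first Sunday is October 1 and the second is October 8.
August 8, 2028 lies within the daylight-saving period (10 March – 8 October), so Ularn Standard Time is on daylight time, UTC−08:30.
04:11 Ularn Standard Time + 8h30m = 12:41 UTC.
At the standard offset (UTC−12:00), 12:41 UTC − 12h = 00:41 Lumin Canton standard time.
The standard-time date in Lumin Canton, August 8, 2028, falls between 12 March and 1 October, so daylight saving is in effect and Lumin Canton is at UTC−11:00.
12:41 UTC − 11h = 01:41 Lumin Canton.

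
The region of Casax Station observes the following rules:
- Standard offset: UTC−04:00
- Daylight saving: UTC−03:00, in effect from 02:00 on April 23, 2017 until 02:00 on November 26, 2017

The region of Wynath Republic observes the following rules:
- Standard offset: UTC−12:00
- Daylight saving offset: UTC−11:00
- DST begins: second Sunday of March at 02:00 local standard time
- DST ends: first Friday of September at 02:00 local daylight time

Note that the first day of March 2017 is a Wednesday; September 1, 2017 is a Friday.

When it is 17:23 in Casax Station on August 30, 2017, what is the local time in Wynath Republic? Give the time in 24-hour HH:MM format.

August 30, 2017 falls between 23 April and 26 November, so daylight saving is in effect and Casax Station is at UTC−03:00.
17:23 Casax Station + 3h = 20:23 UTC.
1 March 2017 is a Wednesday, so the first Sunday is March 5 and the second is March 12.
1 September 2017 is a Friday, so the first Friday is September 1.
At the standard offset (UTC−12:00), 20:23 UTC − 12h = 08:23 Wynath Republic standard time.
The standard-time date in Wynath Republic, August 30, 2017, lies within the daylight-saving period (12 March – 1 September), so Wynath Republic is on daylight time, UTC−11:00.
20:23 UTC − 11h = 09:23 Wynath Republic.

09:23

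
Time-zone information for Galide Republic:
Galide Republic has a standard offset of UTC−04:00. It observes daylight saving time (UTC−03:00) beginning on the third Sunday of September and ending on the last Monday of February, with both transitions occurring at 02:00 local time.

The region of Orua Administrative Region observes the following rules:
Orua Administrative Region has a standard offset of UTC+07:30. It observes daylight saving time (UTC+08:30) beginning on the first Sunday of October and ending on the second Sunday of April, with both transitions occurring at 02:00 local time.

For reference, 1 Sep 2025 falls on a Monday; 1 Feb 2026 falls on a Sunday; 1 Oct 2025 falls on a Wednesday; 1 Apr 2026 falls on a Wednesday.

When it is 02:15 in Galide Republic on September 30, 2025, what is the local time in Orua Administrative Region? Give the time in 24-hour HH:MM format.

12:45

1 September 2025 is a Monday, so the first Sunday is September 7 and the third is September 21.
1 February 2026 is a Sunday, so Mondays fall on 2, 9, 16, 23; the last is February 23.
September 30, 2025 falls between 21 September 2025 and 23 February 2026, so daylight saving is in effect and Galide Republic is at UTC−03:00.
02:15 Galide Republic + 3h = 05:15 UTC.
1 October 2025 is a Wednesday, so the first Sunday is October 5.
1 April 2026 is a Wednesday, so the first Sunday is April 5 and the second is April 12.
At the standard offset (UTC+07:30), 05:15 UTC + 7h30m = 12:45 Orua Administrative Region standard time.
The standard-time date in Orua Administrative Region, September 30, 2025, is outside the daylight-saving period (5 October 2025 – 12 April 2026), so Orua Administrative Region is on standard time, UTC+07:30.
05:15 UTC + 7h30m = 12:45 Orua Administrative Region.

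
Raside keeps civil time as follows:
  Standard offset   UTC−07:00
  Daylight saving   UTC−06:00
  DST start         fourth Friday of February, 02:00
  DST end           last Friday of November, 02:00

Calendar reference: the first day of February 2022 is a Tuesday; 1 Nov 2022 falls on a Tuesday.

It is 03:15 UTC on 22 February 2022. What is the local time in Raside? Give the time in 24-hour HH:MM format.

1 February 2022 is a Tuesday, so the first Friday is February 4 and the fourth is February 25.
1 November 2022 is a Tuesday, so Fridays fall on 4, 11, 18, 25; the last is November 25.
At the standard offset (UTC−07:00), 03:15 UTC − 7h = 20:15 Raside standard time (rolling into the previous day, 21 February 2022).
The standard-time date in Raside, 21 February 2022, is outside the daylight-saving period (25 February – 25 November), so Raside is on standard time, UTC−07:00.
03:15 UTC − 7h = 20:15 local (rolling into the previous day, 21 February 2022).

20:15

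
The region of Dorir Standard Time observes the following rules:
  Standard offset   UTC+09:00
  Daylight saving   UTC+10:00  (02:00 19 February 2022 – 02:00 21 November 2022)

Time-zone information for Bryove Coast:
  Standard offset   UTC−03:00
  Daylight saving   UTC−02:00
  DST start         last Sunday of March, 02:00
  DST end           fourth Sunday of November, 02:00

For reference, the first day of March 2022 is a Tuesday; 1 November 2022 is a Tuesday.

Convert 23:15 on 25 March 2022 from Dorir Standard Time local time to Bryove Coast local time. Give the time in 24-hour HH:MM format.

25 March 2022 lies within the daylight-saving period (19 February – 21 November), so Dorir Standard Time is on daylight time, UTC+10:00.
23:15 Dorir Standard Time − 10h = 13:15 UTC.
1 March 2022 is a Tuesday, so Sundays fall on 6, 13, 20, 27; the last is March 27.
1 November 2022 is a Tuesday, so the first Sunday is November 6 and the fourth is November 27.
At the standard offset (UTC−03:00), 13:15 UTC − 3h = 10:15 Bryove Coast standard time.
The standard-time date in Bryove Coast, 25 March 2022, does not fall between 27 March and 27 November, so daylight saving is not in effect and Bryove Coast is at UTC−03:00.
13:15 UTC − 3h = 10:15 Bryove Coast.

10:15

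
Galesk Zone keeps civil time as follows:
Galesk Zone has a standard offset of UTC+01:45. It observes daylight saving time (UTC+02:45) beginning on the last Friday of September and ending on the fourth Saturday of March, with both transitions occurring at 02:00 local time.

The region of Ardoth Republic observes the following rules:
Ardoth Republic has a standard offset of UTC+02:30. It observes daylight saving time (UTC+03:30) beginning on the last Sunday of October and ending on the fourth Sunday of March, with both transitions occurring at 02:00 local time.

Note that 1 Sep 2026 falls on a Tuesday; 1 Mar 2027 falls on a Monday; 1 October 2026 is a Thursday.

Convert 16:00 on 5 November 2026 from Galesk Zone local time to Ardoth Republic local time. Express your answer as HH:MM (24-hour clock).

1 September 2026 is a Tuesday, so Fridays fall on 4, 11, 18, 25; the last is September 25.
1 March 2027 is a Monday, so the first Saturday is March 6 and the fourth is March 27.
5 November 2026 lies within the daylight-saving period (25 September 2026 – 27 March 2027), so Galesk Zone is on daylight time, UTC+02:45.
16:00 Galesk Zone − 2h45m = 13:15 UTC.
1 October 2026 is a Thursday, so Sundays fall on 4, 11, 18, 25; the last is October 25.
1 March 2027 is a Monday, so the first Sunday is March 7 and the fourth is March 28.
At the standard offset (UTC+02:30), 13:15 UTC + 2h30m = 15:45 Ardoth Republic standard time.
Daylight saving runs 25 October 2026 – 28 March 2027; the standard-time date in Ardoth Republic, 5 November 2026, is inside that window, so Ardoth Republic is at UTC+03:30.
13:15 UTC + 3h30m = 16:45 Ardoth Republic.

16:45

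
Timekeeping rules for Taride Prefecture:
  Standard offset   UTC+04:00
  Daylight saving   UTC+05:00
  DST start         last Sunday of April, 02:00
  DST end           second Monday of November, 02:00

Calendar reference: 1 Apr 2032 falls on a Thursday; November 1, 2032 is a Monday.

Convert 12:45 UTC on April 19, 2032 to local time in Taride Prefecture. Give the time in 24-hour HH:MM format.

16:45

1 April 2032 is a Thursday, so Sundays fall on 4, 11, 18, 25; the last is April 25.
1 November 2032 is a Monday, so the first Monday is November 1 and the second is November 8.
At the standard offset (UTC+04:00), 12:45 UTC + 4h = 16:45 Taride Prefecture standard time.
Daylight saving runs 25 April – 8 November; the standard-time date in Taride Prefecture, April 19, 2032, is outside that window, so Taride Prefecture is on standard time at UTC+04:00.
12:45 UTC + 4h = 16:45 local.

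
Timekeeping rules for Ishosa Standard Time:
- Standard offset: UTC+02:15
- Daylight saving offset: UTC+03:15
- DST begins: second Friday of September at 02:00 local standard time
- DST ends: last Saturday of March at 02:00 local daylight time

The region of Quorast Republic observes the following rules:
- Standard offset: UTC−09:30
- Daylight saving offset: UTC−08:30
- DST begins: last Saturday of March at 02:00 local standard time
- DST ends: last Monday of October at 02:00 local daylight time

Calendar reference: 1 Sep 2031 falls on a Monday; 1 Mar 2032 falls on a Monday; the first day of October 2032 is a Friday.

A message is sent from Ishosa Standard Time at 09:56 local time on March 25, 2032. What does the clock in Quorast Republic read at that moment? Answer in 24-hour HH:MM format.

21:11

1 September 2031 is a Monday, so the first Friday is September 5 and the second is September 12.
1 March 2032 is a Monday, so Saturdays fall on 6, 13, 20, 27; the last is March 27.
March 25, 2032 falls between 12 September 2031 and 27 March 2032, so daylight saving is in effect and Ishosa Standard Time is at UTC+03:15.
09:56 Ishosa Standard Time − 3h15m = 06:41 UTC.
1 March 2032 is a Monday, so Saturdays fall on 6, 13, 20, 27; the last is March 27.
1 October 2032 is a Friday, so Mondays fall on 4, 11, 18, 25; the last is October 25.
At the standard offset (UTC−09:30), 06:41 UTC − 9h30m = 21:11 Quorast Republic standard time (rolling into the previous day, 24 March 2032).
The standard-time date in Quorast Republic, March 24, 2032, does not fall between 27 March and 25 October, so daylight saving is not in effect and Quorast Republic is at UTC−09:30.
06:41 UTC − 9h30m = 21:11 Quorast Republic (rolling into the previous day, 24 March 2032).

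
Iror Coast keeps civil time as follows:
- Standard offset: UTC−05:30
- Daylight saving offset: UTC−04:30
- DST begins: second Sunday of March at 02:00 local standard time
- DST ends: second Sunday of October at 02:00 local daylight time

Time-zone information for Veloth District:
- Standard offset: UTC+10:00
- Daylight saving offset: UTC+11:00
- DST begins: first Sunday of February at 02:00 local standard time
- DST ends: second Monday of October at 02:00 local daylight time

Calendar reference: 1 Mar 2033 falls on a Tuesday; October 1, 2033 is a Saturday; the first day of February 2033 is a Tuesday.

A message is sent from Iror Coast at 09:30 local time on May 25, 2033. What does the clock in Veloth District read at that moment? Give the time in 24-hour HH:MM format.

01:00

1 March 2033 is a Tuesday, so the first Sunday is March 6 and the second is March 13.
1 October 2033 is a Saturday, so the first Sunday is October 2 and the second is October 9.
Daylight saving runs 13 March – 9 October; May 25, 2033 is inside that window, so Iror Coast is at UTC−04:30.
09:30 Iror Coast + 4h30m = 14:00 UTC.
1 February 2033 is a Tuesday, so the first Sunday is February 6.
1 October 2033 is a Saturday, so the first Monday is October 3 and the second is October 10.
At the standard offset (UTC+10:00), 14:00 UTC + 10h = 00:00 Veloth District standard time (rolling into the next day, 26 May 2033).
The standard-time date in Veloth District, May 26, 2033, falls between 6 February and 10 October, so daylight saving is in effect and Veloth District is at UTC+11:00.
14:00 UTC + 11h = 01:00 Veloth District (rolling into the next day, 26 May 2033).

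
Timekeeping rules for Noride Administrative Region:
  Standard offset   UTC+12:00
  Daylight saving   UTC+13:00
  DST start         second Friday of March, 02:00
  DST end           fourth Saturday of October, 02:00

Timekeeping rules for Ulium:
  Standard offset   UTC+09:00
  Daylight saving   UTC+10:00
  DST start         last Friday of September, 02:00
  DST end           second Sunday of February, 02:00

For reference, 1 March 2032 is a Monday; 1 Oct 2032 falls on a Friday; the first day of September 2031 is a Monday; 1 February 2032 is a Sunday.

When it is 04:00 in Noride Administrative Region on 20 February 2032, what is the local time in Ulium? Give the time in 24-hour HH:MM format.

01:00

1 March 2032 is a Monday, so the first Friday is March 5 and the second is March 12.
1 October 2032 is a Friday, so the first Saturday is October 2 and the fourth is October 23.
Daylight saving runs 12 March – 23 October; 20 February 2032 is outside that window, so Noride Administrative Region is on standard time at UTC+12:00.
04:00 Noride Administrative Region − 12h = 16:00 UTC (rolling into the previous day, 19 February 2032).
1 September 2031 is a Monday, so Fridays fall on 5, 12, 19, 26; the last is September 26.
1 February 2032 is a Sunday, so the first Sunday is February 1 and the second is February 8.
At the standard offset (UTC+09:00), 16:00 UTC + 9h = 01:00 Ulium standard time (rolling into the next day, 20 February 2032).
Daylight saving runs 26 September 2031 – 8 February 2032; the standard-time date in Ulium, 20 February 2032, is outside that window, so Ulium is on standard time at UTC+09:00.
16:00 UTC + 9h = 01:00 Ulium (rolling into the next day, 20 February 2032).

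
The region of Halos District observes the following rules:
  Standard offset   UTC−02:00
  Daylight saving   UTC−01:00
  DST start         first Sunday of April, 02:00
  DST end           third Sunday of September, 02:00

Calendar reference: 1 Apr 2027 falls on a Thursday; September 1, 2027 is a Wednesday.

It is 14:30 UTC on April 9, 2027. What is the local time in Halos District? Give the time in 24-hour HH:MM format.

1 April 2027 is a Thursday, so the first Sunday is April 4.
1 September 2027 is a Wednesday, so the first Sunday is September 5 and the third is September 19.
At the standard offset (UTC−02:00), 14:30 UTC − 2h = 12:30 Halos District standard time.
Daylight saving runs 4 April – 19 September; the standard-time date in Halos District, April 9, 2027, is inside that window, so Halos District is at UTC−01:00.
14:30 UTC − 1h = 13:30 local.

13:30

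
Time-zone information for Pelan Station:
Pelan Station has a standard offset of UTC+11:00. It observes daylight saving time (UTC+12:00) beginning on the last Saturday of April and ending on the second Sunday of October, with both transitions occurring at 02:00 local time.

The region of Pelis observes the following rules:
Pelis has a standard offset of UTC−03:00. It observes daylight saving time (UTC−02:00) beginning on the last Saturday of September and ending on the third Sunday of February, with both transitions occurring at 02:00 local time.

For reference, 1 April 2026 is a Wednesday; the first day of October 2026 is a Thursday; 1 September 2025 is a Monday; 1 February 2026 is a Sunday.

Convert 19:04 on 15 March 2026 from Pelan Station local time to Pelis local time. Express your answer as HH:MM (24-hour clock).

1 April 2026 is a Wednesday, so Saturdays fall on 4, 11, 18, 25; the last is April 25.
1 October 2026 is a Thursday, so the first Sunday is October 4 and the second is October 11.
Daylight saving runs 25 April – 11 October; 15 March 2026 is outside that window, so Pelan Station is on standard time at UTC+11:00.
19:04 Pelan Station − 11h = 08:04 UTC.
1 September 2025 is a Monday, so Saturdays fall on 6, 13, 20, 27; the last is September 27.
1 February 2026 is a Sunday, so the first Sunday is February 1 and the third is February 15.
At the standard offset (UTC−03:00), 08:04 UTC − 3h = 05:04 Pelis standard time.
The standard-time date in Pelis, 15 March 2026, is outside the daylight-saving period (27 September 2025 – 15 February 2026), so Pelis is on standard time, UTC−03:00.
08:04 UTC − 3h = 05:04 Pelis.

05:04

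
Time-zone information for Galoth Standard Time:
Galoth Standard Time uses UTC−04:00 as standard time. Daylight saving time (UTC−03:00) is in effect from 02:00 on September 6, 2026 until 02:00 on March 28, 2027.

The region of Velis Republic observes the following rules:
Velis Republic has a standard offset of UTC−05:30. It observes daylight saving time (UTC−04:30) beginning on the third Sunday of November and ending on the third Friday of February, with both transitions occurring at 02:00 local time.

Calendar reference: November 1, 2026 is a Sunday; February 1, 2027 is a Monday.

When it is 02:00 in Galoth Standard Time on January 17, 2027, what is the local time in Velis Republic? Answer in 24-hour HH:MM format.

Daylight saving runs 6 September 2026 – 28 March 2027; January 17, 2027 is inside that window, so Galoth Standard Time is at UTC−03:00.
02:00 Galoth Standard Time + 3h = 05:00 UTC.
1 November 2026 is a Sunday, so the first Sunday is November 1 and the third is November 15.
1 February 2027 is a Monday, so the first Friday is February 5 and the third is February 19.
At the standard offset (UTC−05:30), 05:00 UTC − 5h30m = 23:30 Velis Republic standard time (rolling into the previous day, 16 January 2027).
The standard-time date in Velis Republic, January 16, 2027, falls between 15 November 2026 and 19 February 2027, so daylight saving is in effect and Velis Republic is at UTC−04:30.
05:00 UTC − 4h30m = 00:30 Velis Republic.

00:30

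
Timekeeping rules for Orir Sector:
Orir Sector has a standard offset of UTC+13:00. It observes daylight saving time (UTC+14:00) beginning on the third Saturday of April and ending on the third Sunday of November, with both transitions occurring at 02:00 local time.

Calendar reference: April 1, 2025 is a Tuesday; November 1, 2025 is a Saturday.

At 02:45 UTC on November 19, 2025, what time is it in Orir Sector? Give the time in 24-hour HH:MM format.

15:45

1 April 2025 is a Tuesday, so the first Saturday is April 5 and the third is April 19.
1 November 2025 is a Saturday, so the first Sunday is November 2 and the third is November 16.
At the standard offset (UTC+13:00), 02:45 UTC + 13h = 15:45 Orir Sector standard time.
The standard-time date in Orir Sector, November 19, 2025, does not fall between 19 April and 16 November, so daylight saving is not in effect and Orir Sector is at UTC+13:00.
02:45 UTC + 13h = 15:45 local.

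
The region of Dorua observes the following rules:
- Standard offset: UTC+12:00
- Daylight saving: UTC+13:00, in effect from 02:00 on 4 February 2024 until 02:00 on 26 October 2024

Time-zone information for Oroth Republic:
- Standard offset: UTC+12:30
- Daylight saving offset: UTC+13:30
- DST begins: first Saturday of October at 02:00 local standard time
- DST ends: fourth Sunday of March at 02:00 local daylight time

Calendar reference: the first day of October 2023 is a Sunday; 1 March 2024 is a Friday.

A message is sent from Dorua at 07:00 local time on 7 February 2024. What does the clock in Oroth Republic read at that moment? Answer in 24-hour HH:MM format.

07:30

Daylight saving runs 4 February – 26 October; 7 February 2024 is inside that window, so Dorua is at UTC+13:00.
07:00 Dorua − 13h = 18:00 UTC (rolling into the previous day, 6 February 2024).
1 October 2023 is a Sunday, so the first Saturday is October 7.
1 March 2024 is a Friday, so the first Sunday is March 3 and the fourth is March 24.
At the standard offset (UTC+12:30), 18:00 UTC + 12h30m = 06:30 Oroth Republic standard time (rolling into the next day, 7 February 2024).
The standard-time date in Oroth Republic, 7 February 2024, lies within the daylight-saving period (7 October 2023 – 24 March 2024), so Oroth Republic is on daylight time, UTC+13:30.
18:00 UTC + 13h30m = 07:30 Oroth Republic (rolling into the next day, 7 February 2024).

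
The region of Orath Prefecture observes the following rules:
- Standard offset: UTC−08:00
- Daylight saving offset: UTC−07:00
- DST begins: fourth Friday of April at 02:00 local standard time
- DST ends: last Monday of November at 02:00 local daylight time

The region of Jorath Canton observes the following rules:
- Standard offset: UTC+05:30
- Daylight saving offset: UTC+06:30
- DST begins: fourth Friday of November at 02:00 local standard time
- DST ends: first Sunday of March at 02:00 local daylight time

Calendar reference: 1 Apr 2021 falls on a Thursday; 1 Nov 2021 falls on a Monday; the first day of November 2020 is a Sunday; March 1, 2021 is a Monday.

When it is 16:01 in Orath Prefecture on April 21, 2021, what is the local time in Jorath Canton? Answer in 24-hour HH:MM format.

1 April 2021 is a Thursday, so the first Friday is April 2 and the fourth is April 23.
1 November 2021 is a Monday, so Mondays fall on 1, 8, 15, 22, 29; the last is November 29.
Daylight saving runs 23 April – 29 November; April 21, 2021 is outside that window, so Orath Prefecture is on standard time at UTC−08:00.
16:01 Orath Prefecture + 8h = 00:01 UTC (rolling into the next day, 22 April 2021).
1 November 2020 is a Sunday, so the first Friday is November 6 and the fourth is November 27.
1 March 2021 is a Monday, so the first Sunday is March 7.
At the standard offset (UTC+05:30), 00:01 UTC + 5h30m = 05:31 Jorath Canton standard time.
The standard-time date in Jorath Canton, April 22, 2021, is outside the daylight-saving period (27 November 2020 – 7 March 2021), so Jorath Canton is on standard time, UTC+05:30.
00:01 UTC + 5h30m = 05:31 Jorath Canton.

05:31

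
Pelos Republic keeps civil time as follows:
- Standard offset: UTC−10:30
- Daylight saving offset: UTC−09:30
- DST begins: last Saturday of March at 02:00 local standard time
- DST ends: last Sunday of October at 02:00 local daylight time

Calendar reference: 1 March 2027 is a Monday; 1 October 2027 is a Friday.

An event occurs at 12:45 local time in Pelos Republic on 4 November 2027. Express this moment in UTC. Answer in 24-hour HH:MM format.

23:15

1 March 2027 is a Monday, so Saturdays fall on 6, 13, 20, 27; the last is March 27.
1 October 2027 is a Friday, so Sundays fall on 3, 10, 17, 24, 31; the last is October 31.
Daylight saving runs 27 March – 31 October; 4 November 2027 is outside that window, so Pelos Republic is on standard time at UTC−10:30.
12:45 local + 10h30m = 23:15 UTC.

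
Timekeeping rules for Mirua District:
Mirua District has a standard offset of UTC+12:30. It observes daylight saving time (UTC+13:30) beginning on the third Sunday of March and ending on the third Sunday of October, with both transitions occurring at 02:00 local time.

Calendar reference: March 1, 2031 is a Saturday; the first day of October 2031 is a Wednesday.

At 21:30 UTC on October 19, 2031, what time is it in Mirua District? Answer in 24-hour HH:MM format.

1 March 2031 is a Saturday, so the first Sunday is March 2 and the third is March 16.
1 October 2031 is a Wednesday, so the first Sunday is October 5 and the third is October 19.
At the standard offset (UTC+12:30), 21:30 UTC + 12h30m = 10:00 Mirua District standard time (rolling into the next day, 20 October 2031).
The standard-time date in Mirua District, October 20, 2031, does not fall between 16 March and 19 October, so daylight saving is not in effect and Mirua District is at UTC+12:30.
21:30 UTC + 12h30m = 10:00 local (rolling into the next day, 20 October 2031).

10:00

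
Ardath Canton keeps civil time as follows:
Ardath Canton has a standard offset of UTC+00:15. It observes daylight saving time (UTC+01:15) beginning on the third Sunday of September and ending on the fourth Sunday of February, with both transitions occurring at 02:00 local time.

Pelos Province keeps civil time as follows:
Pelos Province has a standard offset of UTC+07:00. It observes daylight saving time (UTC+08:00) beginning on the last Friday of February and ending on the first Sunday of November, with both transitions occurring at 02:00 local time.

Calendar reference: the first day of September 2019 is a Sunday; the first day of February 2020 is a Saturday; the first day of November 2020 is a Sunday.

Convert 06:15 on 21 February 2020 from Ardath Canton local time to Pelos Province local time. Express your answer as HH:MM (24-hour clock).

1 September 2019 is a Sunday, so the first Sunday is September 1 and the third is September 15.
1 February 2020 is a Saturday, so the first Sunday is February 2 and the fourth is February 23.
21 February 2020 lies within the daylight-saving period (15 September 2019 – 23 February 2020), so Ardath Canton is on daylight time, UTC+01:15.
06:15 Ardath Canton − 1h15m = 05:00 UTC.
1 February 2020 is a Saturday, so Fridays fall on 7, 14, 21, 28; the last is February 28.
1 November 2020 is a Sunday, so the first Sunday is November 1.
At the standard offset (UTC+07:00), 05:00 UTC + 7h = 12:00 Pelos Province standard time.
Daylight saving runs 28 February – 1 November; the standard-time date in Pelos Province, 21 February 2020, is outside that window, so Pelos Province is on standard time at UTC+07:00.
05:00 UTC + 7h = 12:00 Pelos Province.

12:00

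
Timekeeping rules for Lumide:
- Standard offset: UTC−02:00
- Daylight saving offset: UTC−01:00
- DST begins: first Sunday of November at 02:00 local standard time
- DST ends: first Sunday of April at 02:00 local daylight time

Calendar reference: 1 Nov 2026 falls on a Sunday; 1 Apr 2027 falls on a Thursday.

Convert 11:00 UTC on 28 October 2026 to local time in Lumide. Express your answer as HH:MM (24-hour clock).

09:00

1 November 2026 is a Sunday, so the first Sunday is November 1.
1 April 2027 is a Thursday, so the first Sunday is April 4.
At the standard offset (UTC−02:00), 11:00 UTC − 2h = 09:00 Lumide standard time.
The standard-time date in Lumide, 28 October 2026, does not fall between 1 November 2026 and 4 April 2027, so daylight saving is not in effect and Lumide is at UTC−02:00.
11:00 UTC − 2h = 09:00 local.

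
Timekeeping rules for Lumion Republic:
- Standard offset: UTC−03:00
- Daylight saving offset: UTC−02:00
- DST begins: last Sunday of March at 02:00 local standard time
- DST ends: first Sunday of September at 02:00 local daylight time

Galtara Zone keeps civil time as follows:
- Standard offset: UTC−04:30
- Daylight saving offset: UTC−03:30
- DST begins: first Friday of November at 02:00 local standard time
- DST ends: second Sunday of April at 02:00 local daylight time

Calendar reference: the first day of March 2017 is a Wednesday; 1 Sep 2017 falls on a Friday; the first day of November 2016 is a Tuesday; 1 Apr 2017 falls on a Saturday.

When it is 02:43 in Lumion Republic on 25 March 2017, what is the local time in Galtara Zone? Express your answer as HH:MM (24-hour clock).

1 March 2017 is a Wednesday, so Sundays fall on 5, 12, 19, 26; the last is March 26.
1 September 2017 is a Friday, so the first Sunday is September 3.
25 March 2017 does not fall between 26 March and 3 September, so daylight saving is not in effect and Lumion Republic is at UTC−03:00.
02:43 Lumion Republic + 3h = 05:43 UTC.
1 November 2016 is a Tuesday, so the first Friday is November 4.
1 April 2017 is a Saturday, so the first Sunday is April 2 and the second is April 9.
At the standard offset (UTC−04:30), 05:43 UTC − 4h30m = 01:13 Galtara Zone standard time.
The standard-time date in Galtara Zone, 25 March 2017, falls between 4 November 2016 and 9 April 2017, so daylight saving is in effect and Galtara Zone is at UTC−03:30.
05:43 UTC − 3h30m = 02:13 Galtara Zone.

02:13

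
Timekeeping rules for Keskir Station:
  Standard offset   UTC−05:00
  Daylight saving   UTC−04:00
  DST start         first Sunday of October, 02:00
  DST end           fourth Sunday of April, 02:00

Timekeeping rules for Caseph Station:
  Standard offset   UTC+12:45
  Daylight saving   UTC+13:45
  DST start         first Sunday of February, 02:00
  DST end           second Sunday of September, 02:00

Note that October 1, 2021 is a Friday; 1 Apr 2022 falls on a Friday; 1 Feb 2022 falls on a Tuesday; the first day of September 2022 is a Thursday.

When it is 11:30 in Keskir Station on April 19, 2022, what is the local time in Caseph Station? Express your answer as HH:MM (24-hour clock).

05:15

1 October 2021 is a Friday, so the first Sunday is October 3.
1 April 2022 is a Friday, so the first Sunday is April 3 and the fourth is April 24.
Daylight saving runs 3 October 2021 – 24 April 2022; April 19, 2022 is inside that window, so Keskir Station is at UTC−04:00.
11:30 Keskir Station + 4h = 15:30 UTC.
1 February 2022 is a Tuesday, so the first Sunday is February 6.
1 September 2022 is a Thursday, so the first Sunday is September 4 and the second is September 11.
At the standard offset (UTC+12:45), 15:30 UTC + 12h45m = 04:15 Caseph Station standard time (rolling into the next day, 20 April 2022).
Daylight saving runs 6 February – 11 September; the standard-time date in Caseph Station, April 20, 2022, is inside that window, so Caseph Station is at UTC+13:45.
15:30 UTC + 13h45m = 05:15 Caseph Station (rolling into the next day, 20 April 2022).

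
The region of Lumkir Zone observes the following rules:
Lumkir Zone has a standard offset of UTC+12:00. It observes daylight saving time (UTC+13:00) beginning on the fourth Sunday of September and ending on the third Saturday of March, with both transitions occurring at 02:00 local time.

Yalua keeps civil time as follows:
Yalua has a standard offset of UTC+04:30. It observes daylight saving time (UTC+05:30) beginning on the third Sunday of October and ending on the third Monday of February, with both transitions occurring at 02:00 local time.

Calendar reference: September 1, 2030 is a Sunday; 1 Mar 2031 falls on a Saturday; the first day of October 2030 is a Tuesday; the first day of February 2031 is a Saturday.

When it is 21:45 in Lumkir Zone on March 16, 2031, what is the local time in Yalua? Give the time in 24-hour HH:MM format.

1 September 2030 is a Sunday, so the first Sunday is September 1 and the fourth is September 22.
1 March 2031 is a Saturday, so the first Saturday is March 1 and the third is March 15.
March 16, 2031 is outside the daylight-saving period (22 September 2030 – 15 March 2031), so Lumkir Zone is on standard time, UTC+12:00.
21:45 Lumkir Zone − 12h = 09:45 UTC.
1 October 2030 is a Tuesday, so the first Sunday is October 6 and the third is October 20.
1 February 2031 is a Saturday, so the first Monday is February 3 and the third is February 17.
At the standard offset (UTC+04:30), 09:45 UTC + 4h30m = 14:15 Yalua standard time.
The standard-time date in Yalua, March 16, 2031, is outside the daylight-saving period (20 October 2030 – 17 February 2031), so Yalua is on standard time, UTC+04:30.
09:45 UTC + 4h30m = 14:15 Yalua.

14:15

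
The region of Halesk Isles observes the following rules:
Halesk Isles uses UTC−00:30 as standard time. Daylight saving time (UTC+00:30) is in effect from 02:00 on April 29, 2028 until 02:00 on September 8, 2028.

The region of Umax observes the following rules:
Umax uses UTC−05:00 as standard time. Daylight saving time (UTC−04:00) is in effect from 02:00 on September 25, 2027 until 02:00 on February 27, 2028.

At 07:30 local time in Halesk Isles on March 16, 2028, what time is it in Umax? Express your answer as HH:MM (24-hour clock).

March 16, 2028 is outside the daylight-saving period (29 April – 8 September), so Halesk Isles is on standard time, UTC−00:30.
07:30 Halesk Isles + 0h30m = 08:00 UTC.
At the standard offset (UTC−05:00), 08:00 UTC − 5h = 03:00 Umax standard time.
The standard-time date in Umax, March 16, 2028, is outside the daylight-saving period (25 September 2027 – 27 February 2028), so Umax is on standard time, UTC−05:00.
08:00 UTC − 5h = 03:00 Umax.

03:00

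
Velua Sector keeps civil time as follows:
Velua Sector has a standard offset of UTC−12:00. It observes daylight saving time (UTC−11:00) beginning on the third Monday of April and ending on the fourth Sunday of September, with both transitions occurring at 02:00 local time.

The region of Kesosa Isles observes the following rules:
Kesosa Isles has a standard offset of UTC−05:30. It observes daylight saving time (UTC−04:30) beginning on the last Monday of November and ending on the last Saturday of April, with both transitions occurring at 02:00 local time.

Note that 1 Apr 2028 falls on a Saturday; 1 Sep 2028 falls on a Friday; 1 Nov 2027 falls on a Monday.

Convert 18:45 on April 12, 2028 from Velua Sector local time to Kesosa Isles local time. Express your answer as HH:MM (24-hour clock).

02:15

1 April 2028 is a Saturday, so the first Monday is April 3 and the third is April 17.
1 September 2028 is a Friday, so the first Sunday is September 3 and the fourth is September 24.
April 12, 2028 does not fall between 17 April and 24 September, so daylight saving is not in effect and Velua Sector is at UTC−12:00.
18:45 Velua Sector + 12h = 06:45 UTC (rolling into the next day, 13 April 2028).
1 November 2027 is a Monday, so Mondays fall on 1, 8, 15, 22, 29; the last is November 29.
1 April 2028 is a Saturday, so Saturdays fall on 1, 8, 15, 22, 29; the last is April 29.
At the standard offset (UTC−05:30), 06:45 UTC − 5h30m = 01:15 Kesosa Isles standard time.
The standard-time date in Kesosa Isles, April 13, 2028, falls between 29 November 2027 and 29 April 2028, so daylight saving is in effect and Kesosa Isles is at UTC−04:30.
06:45 UTC − 4h30m = 02:15 Kesosa Isles.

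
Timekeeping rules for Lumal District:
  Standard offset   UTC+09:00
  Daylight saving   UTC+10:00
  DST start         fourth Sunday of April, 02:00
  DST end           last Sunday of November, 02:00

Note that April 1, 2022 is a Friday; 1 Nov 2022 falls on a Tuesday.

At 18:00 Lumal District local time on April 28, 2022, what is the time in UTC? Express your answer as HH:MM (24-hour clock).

08:00

1 April 2022 is a Friday, so the first Sunday is April 3 and the fourth is April 24.
1 November 2022 is a Tuesday, so Sundays fall on 6, 13, 20, 27; the last is November 27.
April 28, 2022 falls between 24 April and 27 November, so daylight saving is in effect and Lumal District is at UTC+10:00.
18:00 local − 10h = 08:00 UTC.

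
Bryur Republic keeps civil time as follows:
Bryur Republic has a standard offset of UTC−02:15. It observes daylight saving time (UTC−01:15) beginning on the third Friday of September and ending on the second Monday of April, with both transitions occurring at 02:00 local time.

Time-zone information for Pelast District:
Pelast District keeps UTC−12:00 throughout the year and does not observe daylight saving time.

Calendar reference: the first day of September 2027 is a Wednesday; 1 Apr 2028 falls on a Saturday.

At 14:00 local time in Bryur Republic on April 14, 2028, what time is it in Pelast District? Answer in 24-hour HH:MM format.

1 September 2027 is a Wednesday, so the first Friday is September 3 and the third is September 17.
1 April 2028 is a Saturday, so the first Monday is April 3 and the second is April 10.
April 14, 2028 does not fall between 17 September 2027 and 10 April 2028, so daylight saving is not in effect and Bryur Republic is at UTC−02:15.
14:00 Bryur Republic + 2h15m = 16:15 UTC.
Pelast District has no daylight saving, so its offset is UTC−12:00 year-round.
16:15 UTC − 12h = 04:15 Pelast District.

04:15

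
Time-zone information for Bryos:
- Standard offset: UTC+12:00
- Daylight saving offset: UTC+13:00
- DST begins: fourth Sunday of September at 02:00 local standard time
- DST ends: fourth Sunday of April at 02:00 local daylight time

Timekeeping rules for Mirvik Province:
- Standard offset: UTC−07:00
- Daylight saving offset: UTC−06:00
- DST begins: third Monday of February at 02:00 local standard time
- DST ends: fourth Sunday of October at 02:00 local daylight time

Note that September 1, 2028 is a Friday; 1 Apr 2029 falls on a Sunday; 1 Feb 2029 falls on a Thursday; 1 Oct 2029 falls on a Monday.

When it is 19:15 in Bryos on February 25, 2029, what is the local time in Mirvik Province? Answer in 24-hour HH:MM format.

1 September 2028 is a Friday, so the first Sunday is September 3 and the fourth is September 24.
1 April 2029 is a Sunday, so the first Sunday is April 1 and the fourth is April 22.
February 25, 2029 falls between 24 September 2028 and 22 April 2029, so daylight saving is in effect and Bryos is at UTC+13:00.
19:15 Bryos − 13h = 06:15 UTC.
1 February 2029 is a Thursday, so the first Monday is February 5 and the third is February 19.
1 October 2029 is a Monday, so the first Sunday is October 7 and the fourth is October 28.
At the standard offset (UTC−07:00), 06:15 UTC − 7h = 23:15 Mirvik Province standard time (rolling into the previous day, 24 February 2029).
The standard-time date in Mirvik Province, February 24, 2029, falls between 19 February and 28 October, so daylight saving is in effect and Mirvik Province is at UTC−06:00.
06:15 UTC − 6h = 00:15 Mirvik Province.

00:15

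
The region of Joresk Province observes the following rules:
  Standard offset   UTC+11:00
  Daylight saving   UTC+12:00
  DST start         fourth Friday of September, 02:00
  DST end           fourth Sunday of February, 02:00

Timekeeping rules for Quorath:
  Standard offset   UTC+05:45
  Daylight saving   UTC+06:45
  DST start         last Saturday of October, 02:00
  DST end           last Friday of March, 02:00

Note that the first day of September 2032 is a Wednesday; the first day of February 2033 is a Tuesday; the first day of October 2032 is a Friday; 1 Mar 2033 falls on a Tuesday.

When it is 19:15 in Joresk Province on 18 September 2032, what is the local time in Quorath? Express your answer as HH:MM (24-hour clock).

1 September 2032 is a Wednesday, so the first Friday is September 3 and the fourth is September 24.
1 February 2033 is a Tuesday, so the first Sunday is February 6 and the fourth is February 27.
18 September 2032 does not fall between 24 September 2032 and 27 February 2033, so daylight saving is not in effect and Joresk Province is at UTC+11:00.
19:15 Joresk Province − 11h = 08:15 UTC.
1 October 2032 is a Friday, so Saturdays fall on 2, 9, 16, 23, 30; the last is October 30.
1 March 2033 is a Tuesday, so Fridays fall on 4, 11, 18, 25; the last is March 25.
At the standard offset (UTC+05:45), 08:15 UTC + 5h45m = 14:00 Quorath standard time.
The standard-time date in Quorath, 18 September 2032, does not fall between 30 October 2032 and 25 March 2033, so daylight saving is not in effect and Quorath is at UTC+05:45.
08:15 UTC + 5h45m = 14:00 Quorath.

14:00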